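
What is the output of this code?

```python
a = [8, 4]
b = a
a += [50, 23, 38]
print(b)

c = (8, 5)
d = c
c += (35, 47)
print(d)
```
[8, 4, 50, 23, 38]
(8, 5)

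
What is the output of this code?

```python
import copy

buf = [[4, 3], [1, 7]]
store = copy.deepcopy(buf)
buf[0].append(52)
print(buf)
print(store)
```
[[4, 3, 52], [1, 7]]
[[4, 3], [1, 7]]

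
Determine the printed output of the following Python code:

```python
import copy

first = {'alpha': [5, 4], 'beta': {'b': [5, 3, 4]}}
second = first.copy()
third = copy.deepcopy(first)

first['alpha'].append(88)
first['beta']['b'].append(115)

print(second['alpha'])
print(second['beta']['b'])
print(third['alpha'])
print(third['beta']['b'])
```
[5, 4, 88]
[5, 3, 4, 115]
[5, 4]
[5, 3, 4]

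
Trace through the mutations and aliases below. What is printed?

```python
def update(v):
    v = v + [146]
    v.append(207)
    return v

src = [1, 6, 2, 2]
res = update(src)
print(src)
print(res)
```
[1, 6, 2, 2]
[1, 6, 2, 2, 146, 207]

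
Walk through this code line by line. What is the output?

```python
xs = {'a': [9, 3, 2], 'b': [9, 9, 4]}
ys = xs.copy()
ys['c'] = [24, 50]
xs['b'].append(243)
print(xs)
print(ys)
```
{'a': [9, 3, 2], 'b': [9, 9, 4, 243]}
{'a': [9, 3, 2], 'b': [9, 9, 4, 243], 'c': [24, 50]}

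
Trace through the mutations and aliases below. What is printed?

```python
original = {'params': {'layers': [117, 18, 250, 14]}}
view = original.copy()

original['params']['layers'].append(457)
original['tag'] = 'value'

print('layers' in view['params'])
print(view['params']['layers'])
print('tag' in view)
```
True
[117, 18, 250, 14, 457]
False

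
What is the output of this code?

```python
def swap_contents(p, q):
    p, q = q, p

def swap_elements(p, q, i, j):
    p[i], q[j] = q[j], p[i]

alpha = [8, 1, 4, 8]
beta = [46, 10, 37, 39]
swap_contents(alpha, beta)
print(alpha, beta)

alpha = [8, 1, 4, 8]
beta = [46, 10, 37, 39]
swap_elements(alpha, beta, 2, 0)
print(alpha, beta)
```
[8, 1, 4, 8] [46, 10, 37, 39]
[8, 1, 46, 8] [4, 10, 37, 39]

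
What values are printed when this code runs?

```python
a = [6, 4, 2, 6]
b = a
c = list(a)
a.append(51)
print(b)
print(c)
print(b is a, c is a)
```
[6, 4, 2, 6, 51]
[6, 4, 2, 6]
True False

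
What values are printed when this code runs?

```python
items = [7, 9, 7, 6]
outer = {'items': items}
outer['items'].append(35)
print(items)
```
[7, 9, 7, 6, 35]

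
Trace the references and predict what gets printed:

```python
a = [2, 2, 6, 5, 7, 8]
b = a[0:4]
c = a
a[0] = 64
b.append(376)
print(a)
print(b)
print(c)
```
[64, 2, 6, 5, 7, 8]
[2, 2, 6, 5, 376]
[64, 2, 6, 5, 7, 8]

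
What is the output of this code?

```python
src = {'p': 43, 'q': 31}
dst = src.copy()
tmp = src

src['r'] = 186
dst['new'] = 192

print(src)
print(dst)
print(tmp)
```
{'p': 43, 'q': 31, 'r': 186}
{'p': 43, 'q': 31, 'new': 192}
{'p': 43, 'q': 31, 'r': 186}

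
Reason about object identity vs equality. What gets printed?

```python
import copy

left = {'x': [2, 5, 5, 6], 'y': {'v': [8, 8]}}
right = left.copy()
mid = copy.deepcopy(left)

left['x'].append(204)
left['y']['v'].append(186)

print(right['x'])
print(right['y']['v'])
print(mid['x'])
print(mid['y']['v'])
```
[2, 5, 5, 6, 204]
[8, 8, 186]
[2, 5, 5, 6]
[8, 8]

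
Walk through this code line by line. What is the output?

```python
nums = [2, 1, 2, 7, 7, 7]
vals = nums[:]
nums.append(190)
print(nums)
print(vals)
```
[2, 1, 2, 7, 7, 7, 190]
[2, 1, 2, 7, 7, 7]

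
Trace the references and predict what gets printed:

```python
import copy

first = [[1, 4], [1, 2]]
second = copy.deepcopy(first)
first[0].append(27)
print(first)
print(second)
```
[[1, 4, 27], [1, 2]]
[[1, 4], [1, 2]]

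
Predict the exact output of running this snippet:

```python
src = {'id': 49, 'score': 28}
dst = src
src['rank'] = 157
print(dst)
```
{'id': 49, 'score': 28, 'rank': 157}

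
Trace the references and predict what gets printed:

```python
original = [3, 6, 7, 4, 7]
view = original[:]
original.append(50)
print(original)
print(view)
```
[3, 6, 7, 4, 7, 50]
[3, 6, 7, 4, 7]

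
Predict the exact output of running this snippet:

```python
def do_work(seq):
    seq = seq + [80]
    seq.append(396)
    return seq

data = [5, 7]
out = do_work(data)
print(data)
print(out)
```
[5, 7]
[5, 7, 80, 396]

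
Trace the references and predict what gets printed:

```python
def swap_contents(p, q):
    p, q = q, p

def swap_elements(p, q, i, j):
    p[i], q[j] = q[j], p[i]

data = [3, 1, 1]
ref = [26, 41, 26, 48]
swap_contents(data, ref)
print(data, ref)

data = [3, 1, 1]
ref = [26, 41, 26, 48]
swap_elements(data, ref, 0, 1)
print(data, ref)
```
[3, 1, 1] [26, 41, 26, 48]
[41, 1, 1] [26, 3, 26, 48]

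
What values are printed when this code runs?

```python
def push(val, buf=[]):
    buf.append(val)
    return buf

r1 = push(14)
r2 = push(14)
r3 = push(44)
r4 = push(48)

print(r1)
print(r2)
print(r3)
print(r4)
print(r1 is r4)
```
[14, 14, 44, 48]
[14, 14, 44, 48]
[14, 14, 44, 48]
[14, 14, 44, 48]
True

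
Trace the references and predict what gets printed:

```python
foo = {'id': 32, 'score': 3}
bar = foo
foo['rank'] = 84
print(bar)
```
{'id': 32, 'score': 3, 'rank': 84}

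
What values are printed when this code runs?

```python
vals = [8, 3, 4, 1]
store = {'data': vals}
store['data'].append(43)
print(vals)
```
[8, 3, 4, 1, 43]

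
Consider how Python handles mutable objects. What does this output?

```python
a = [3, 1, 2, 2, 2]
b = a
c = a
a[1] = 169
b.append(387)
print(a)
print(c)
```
[3, 169, 2, 2, 2, 387]
[3, 169, 2, 2, 2, 387]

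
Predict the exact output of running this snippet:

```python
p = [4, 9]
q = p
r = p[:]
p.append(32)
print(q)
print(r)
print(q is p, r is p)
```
[4, 9, 32]
[4, 9]
True False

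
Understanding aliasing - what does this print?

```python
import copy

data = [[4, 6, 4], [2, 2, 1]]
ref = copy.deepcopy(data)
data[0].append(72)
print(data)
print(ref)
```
[[4, 6, 4, 72], [2, 2, 1]]
[[4, 6, 4], [2, 2, 1]]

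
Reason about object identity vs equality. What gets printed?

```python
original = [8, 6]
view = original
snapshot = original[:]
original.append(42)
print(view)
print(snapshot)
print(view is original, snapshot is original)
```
[8, 6, 42]
[8, 6]
True False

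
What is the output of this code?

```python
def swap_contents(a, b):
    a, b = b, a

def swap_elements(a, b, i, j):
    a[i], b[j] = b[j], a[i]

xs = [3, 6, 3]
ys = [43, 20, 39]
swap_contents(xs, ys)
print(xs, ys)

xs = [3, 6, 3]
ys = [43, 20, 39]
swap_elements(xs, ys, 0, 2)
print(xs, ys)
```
[3, 6, 3] [43, 20, 39]
[39, 6, 3] [43, 20, 3]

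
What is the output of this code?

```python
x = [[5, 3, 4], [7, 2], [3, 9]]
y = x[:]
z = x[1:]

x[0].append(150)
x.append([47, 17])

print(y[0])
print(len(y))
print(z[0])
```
[5, 3, 4, 150]
3
[7, 2]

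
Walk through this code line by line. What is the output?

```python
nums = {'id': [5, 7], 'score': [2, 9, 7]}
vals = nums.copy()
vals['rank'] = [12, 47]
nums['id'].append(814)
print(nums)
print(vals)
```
{'id': [5, 7, 814], 'score': [2, 9, 7]}
{'id': [5, 7, 814], 'score': [2, 9, 7], 'rank': [12, 47]}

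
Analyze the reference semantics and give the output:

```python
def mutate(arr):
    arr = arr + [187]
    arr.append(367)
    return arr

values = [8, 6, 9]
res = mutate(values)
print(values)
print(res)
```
[8, 6, 9]
[8, 6, 9, 187, 367]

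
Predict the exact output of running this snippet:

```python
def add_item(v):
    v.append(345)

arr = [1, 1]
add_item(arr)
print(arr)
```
[1, 1, 345]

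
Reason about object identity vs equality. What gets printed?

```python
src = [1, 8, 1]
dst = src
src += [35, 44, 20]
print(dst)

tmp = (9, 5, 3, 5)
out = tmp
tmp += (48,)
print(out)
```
[1, 8, 1, 35, 44, 20]
(9, 5, 3, 5)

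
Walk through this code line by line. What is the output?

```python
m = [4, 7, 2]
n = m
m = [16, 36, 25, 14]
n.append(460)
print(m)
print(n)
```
[16, 36, 25, 14]
[4, 7, 2, 460]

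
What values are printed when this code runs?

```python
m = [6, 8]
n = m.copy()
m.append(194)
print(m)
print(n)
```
[6, 8, 194]
[6, 8]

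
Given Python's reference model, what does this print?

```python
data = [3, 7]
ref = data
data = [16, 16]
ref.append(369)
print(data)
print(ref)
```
[16, 16]
[3, 7, 369]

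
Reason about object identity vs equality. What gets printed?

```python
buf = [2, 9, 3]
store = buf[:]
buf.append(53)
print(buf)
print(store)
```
[2, 9, 3, 53]
[2, 9, 3]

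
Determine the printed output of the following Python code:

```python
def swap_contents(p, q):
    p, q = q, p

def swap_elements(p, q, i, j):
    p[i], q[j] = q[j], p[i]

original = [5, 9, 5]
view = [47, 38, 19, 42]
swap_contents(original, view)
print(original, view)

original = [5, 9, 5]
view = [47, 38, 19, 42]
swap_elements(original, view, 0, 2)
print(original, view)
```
[5, 9, 5] [47, 38, 19, 42]
[19, 9, 5] [47, 38, 5, 42]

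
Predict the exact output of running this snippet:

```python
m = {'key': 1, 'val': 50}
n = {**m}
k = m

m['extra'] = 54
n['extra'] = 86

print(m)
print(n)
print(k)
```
{'key': 1, 'val': 50, 'extra': 54}
{'key': 1, 'val': 50, 'extra': 86}
{'key': 1, 'val': 50, 'extra': 54}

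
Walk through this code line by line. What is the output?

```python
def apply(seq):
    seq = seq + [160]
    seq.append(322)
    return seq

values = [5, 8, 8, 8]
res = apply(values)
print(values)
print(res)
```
[5, 8, 8, 8]
[5, 8, 8, 8, 160, 322]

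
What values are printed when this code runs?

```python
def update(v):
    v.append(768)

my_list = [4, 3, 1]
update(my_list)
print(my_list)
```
[4, 3, 1, 768]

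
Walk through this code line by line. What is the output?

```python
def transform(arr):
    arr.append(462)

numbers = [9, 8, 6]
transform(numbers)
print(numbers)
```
[9, 8, 6, 462]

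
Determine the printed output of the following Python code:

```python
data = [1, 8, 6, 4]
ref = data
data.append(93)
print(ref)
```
[1, 8, 6, 4, 93]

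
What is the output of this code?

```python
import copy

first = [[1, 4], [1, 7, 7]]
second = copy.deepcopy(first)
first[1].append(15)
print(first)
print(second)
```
[[1, 4], [1, 7, 7, 15]]
[[1, 4], [1, 7, 7]]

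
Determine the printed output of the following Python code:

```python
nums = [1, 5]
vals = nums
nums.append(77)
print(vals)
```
[1, 5, 77]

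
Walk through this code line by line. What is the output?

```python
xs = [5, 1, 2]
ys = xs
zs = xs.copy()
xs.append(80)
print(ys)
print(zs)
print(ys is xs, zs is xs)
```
[5, 1, 2, 80]
[5, 1, 2]
True False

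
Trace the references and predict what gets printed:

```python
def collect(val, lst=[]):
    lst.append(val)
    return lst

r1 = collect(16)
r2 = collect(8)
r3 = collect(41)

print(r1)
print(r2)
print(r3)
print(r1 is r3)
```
[16, 8, 41]
[16, 8, 41]
[16, 8, 41]
True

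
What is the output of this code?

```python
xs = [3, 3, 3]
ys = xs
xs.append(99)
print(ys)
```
[3, 3, 3, 99]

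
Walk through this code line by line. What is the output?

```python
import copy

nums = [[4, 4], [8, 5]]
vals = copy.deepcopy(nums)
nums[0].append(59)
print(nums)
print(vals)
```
[[4, 4, 59], [8, 5]]
[[4, 4], [8, 5]]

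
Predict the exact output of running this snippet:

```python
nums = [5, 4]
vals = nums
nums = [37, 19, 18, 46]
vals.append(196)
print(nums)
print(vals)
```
[37, 19, 18, 46]
[5, 4, 196]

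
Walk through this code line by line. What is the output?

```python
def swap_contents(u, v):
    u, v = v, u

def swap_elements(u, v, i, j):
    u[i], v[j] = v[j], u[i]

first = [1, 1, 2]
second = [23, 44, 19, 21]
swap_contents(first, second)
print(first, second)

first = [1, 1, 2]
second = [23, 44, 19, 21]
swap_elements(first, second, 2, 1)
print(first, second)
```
[1, 1, 2] [23, 44, 19, 21]
[1, 1, 44] [23, 2, 19, 21]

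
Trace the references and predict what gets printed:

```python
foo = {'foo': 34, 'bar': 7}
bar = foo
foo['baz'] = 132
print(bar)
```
{'foo': 34, 'bar': 7, 'baz': 132}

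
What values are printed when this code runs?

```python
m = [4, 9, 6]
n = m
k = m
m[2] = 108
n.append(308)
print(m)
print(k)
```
[4, 9, 108, 308]
[4, 9, 108, 308]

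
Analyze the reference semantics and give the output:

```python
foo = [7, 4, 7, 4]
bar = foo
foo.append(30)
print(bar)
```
[7, 4, 7, 4, 30]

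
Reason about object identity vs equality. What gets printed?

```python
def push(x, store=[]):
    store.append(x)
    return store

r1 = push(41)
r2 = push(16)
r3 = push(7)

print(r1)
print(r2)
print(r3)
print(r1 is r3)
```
[41, 16, 7]
[41, 16, 7]
[41, 16, 7]
True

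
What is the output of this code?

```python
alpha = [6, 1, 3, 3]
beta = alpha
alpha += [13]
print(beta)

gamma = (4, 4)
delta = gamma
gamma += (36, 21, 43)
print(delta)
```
[6, 1, 3, 3, 13]
(4, 4)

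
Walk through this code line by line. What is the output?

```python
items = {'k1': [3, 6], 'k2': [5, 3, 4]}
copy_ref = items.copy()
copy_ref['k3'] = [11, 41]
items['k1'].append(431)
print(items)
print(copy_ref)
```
{'k1': [3, 6, 431], 'k2': [5, 3, 4]}
{'k1': [3, 6, 431], 'k2': [5, 3, 4], 'k3': [11, 41]}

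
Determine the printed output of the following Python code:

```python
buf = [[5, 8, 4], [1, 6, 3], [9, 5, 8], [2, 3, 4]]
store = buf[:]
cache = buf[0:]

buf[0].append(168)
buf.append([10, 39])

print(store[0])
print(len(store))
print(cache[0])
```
[5, 8, 4, 168]
4
[5, 8, 4, 168]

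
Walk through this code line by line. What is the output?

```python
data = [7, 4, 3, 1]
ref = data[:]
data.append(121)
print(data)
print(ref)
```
[7, 4, 3, 1, 121]
[7, 4, 3, 1]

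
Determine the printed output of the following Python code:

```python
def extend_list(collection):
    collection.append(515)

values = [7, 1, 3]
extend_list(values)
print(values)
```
[7, 1, 3, 515]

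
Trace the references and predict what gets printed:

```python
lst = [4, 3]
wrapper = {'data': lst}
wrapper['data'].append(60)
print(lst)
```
[4, 3, 60]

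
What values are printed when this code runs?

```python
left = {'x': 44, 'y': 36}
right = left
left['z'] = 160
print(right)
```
{'x': 44, 'y': 36, 'z': 160}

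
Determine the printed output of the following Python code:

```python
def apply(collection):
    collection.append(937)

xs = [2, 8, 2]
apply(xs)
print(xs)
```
[2, 8, 2, 937]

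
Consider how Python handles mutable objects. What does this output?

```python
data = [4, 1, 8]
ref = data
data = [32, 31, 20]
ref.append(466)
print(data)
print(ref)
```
[32, 31, 20]
[4, 1, 8, 466]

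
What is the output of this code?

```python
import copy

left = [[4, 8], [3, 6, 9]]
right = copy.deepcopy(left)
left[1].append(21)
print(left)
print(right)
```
[[4, 8], [3, 6, 9, 21]]
[[4, 8], [3, 6, 9]]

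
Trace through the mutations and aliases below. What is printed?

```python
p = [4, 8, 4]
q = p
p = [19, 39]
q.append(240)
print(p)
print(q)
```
[19, 39]
[4, 8, 4, 240]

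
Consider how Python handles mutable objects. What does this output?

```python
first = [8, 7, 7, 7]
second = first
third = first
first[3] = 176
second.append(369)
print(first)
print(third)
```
[8, 7, 7, 176, 369]
[8, 7, 7, 176, 369]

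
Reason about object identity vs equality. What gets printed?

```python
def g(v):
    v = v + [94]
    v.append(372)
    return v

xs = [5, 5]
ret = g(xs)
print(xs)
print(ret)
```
[5, 5]
[5, 5, 94, 372]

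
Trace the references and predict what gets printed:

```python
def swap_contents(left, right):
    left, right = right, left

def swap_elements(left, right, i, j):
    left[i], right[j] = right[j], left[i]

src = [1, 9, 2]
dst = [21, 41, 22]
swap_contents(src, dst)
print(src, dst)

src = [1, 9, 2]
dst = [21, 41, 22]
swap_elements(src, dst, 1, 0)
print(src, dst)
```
[1, 9, 2] [21, 41, 22]
[1, 21, 2] [9, 41, 22]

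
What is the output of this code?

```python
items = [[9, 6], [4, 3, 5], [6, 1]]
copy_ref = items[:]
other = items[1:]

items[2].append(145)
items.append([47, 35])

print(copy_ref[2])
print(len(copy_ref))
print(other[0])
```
[6, 1, 145]
3
[4, 3, 5]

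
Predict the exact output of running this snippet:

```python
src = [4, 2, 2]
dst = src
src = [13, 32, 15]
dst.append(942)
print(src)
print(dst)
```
[13, 32, 15]
[4, 2, 2, 942]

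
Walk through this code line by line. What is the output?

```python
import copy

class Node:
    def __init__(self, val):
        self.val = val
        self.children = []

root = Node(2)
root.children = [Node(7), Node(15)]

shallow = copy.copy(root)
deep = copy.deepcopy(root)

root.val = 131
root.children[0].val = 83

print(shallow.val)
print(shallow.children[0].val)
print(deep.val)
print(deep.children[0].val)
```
2
83
2
7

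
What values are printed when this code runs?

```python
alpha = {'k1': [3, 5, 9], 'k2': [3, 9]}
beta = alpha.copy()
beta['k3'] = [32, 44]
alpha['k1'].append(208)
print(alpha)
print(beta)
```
{'k1': [3, 5, 9, 208], 'k2': [3, 9]}
{'k1': [3, 5, 9, 208], 'k2': [3, 9], 'k3': [32, 44]}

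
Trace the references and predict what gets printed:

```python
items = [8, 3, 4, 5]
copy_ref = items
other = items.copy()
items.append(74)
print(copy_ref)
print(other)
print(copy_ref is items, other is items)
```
[8, 3, 4, 5, 74]
[8, 3, 4, 5]
True False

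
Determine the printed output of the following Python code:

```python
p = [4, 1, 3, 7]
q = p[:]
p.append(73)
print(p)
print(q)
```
[4, 1, 3, 7, 73]
[4, 1, 3, 7]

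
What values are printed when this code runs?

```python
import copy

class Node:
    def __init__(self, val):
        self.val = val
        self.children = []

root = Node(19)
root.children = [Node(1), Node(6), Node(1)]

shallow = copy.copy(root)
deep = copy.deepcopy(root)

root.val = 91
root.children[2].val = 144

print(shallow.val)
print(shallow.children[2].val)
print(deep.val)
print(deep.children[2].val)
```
19
144
19
1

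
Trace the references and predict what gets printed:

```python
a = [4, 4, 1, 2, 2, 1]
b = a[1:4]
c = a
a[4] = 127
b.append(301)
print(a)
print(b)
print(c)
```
[4, 4, 1, 2, 127, 1]
[4, 1, 2, 301]
[4, 4, 1, 2, 127, 1]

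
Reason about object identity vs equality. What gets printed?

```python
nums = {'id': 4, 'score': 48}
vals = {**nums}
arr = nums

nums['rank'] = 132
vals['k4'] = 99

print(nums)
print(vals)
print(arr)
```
{'id': 4, 'score': 48, 'rank': 132}
{'id': 4, 'score': 48, 'k4': 99}
{'id': 4, 'score': 48, 'rank': 132}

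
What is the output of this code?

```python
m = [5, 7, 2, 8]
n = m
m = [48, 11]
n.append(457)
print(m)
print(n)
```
[48, 11]
[5, 7, 2, 8, 457]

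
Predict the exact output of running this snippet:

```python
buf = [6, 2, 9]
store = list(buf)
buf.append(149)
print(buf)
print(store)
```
[6, 2, 9, 149]
[6, 2, 9]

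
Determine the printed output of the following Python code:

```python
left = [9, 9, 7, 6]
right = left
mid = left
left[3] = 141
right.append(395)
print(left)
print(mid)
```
[9, 9, 7, 141, 395]
[9, 9, 7, 141, 395]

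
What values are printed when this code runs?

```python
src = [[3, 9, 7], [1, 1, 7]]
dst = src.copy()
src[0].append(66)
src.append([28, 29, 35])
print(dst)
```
[[3, 9, 7, 66], [1, 1, 7]]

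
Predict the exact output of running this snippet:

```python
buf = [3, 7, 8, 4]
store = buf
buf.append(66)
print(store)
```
[3, 7, 8, 4, 66]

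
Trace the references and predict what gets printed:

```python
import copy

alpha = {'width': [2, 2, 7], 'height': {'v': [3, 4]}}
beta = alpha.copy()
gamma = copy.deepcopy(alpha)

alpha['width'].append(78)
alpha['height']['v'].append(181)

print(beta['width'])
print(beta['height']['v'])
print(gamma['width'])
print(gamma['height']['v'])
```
[2, 2, 7, 78]
[3, 4, 181]
[2, 2, 7]
[3, 4]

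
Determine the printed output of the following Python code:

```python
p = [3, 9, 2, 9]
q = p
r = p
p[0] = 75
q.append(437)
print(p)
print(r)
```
[75, 9, 2, 9, 437]
[75, 9, 2, 9, 437]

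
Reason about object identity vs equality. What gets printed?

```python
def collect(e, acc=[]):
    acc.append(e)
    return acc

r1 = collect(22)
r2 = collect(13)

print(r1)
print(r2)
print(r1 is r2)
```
[22, 13]
[22, 13]
True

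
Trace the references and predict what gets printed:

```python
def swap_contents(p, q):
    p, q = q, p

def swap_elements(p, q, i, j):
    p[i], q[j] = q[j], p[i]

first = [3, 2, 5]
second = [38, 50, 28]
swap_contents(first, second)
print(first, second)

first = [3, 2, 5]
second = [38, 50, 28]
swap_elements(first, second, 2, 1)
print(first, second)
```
[3, 2, 5] [38, 50, 28]
[3, 2, 50] [38, 5, 28]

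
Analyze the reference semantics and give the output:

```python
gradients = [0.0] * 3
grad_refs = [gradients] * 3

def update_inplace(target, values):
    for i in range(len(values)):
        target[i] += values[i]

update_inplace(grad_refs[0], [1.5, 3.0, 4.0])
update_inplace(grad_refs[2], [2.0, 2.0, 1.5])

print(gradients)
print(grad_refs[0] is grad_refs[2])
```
[3.5, 5.0, 5.5]
True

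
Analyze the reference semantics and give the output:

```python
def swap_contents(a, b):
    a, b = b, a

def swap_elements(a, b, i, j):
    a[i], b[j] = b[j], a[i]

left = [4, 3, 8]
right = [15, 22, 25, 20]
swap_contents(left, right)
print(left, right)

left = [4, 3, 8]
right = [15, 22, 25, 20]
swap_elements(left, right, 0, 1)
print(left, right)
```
[4, 3, 8] [15, 22, 25, 20]
[22, 3, 8] [15, 4, 25, 20]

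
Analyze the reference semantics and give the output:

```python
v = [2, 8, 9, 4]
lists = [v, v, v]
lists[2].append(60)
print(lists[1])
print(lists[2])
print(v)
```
[2, 8, 9, 4, 60]
[2, 8, 9, 4, 60]
[2, 8, 9, 4, 60]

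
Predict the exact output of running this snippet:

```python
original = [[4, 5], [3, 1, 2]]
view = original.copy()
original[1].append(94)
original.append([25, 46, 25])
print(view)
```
[[4, 5], [3, 1, 2, 94]]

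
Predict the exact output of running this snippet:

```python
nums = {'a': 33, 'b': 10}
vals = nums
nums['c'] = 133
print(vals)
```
{'a': 33, 'b': 10, 'c': 133}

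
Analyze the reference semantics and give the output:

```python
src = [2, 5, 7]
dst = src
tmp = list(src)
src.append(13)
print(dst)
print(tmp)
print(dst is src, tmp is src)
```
[2, 5, 7, 13]
[2, 5, 7]
True False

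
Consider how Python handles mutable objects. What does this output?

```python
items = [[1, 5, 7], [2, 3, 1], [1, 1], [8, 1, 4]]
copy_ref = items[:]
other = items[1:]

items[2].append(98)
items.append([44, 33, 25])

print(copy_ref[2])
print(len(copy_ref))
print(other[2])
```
[1, 1, 98]
4
[8, 1, 4]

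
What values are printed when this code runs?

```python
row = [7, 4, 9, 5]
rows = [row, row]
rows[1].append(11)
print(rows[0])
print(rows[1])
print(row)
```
[7, 4, 9, 5, 11]
[7, 4, 9, 5, 11]
[7, 4, 9, 5, 11]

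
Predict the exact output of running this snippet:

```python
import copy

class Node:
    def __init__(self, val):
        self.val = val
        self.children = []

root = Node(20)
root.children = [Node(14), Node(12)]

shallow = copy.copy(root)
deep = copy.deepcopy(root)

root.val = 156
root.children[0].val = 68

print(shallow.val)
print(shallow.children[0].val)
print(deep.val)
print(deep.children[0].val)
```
20
68
20
14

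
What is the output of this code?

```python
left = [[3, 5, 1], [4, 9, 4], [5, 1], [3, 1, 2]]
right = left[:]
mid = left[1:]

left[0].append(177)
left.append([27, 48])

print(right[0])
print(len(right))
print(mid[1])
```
[3, 5, 1, 177]
4
[5, 1]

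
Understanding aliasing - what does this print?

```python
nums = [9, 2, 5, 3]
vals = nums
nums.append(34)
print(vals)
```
[9, 2, 5, 3, 34]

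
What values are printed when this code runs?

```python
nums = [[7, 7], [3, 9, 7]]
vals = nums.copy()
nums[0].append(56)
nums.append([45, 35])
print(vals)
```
[[7, 7, 56], [3, 9, 7]]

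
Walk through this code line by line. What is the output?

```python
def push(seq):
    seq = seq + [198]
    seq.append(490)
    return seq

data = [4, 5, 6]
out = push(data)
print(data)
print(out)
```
[4, 5, 6]
[4, 5, 6, 198, 490]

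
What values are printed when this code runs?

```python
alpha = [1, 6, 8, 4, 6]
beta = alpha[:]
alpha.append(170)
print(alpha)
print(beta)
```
[1, 6, 8, 4, 6, 170]
[1, 6, 8, 4, 6]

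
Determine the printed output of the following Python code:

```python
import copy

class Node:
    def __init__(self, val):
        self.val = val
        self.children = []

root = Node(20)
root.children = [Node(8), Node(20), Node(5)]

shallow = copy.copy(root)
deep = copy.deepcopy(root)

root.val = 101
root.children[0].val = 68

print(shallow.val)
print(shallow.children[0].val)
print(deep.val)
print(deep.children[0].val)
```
20
68
20
8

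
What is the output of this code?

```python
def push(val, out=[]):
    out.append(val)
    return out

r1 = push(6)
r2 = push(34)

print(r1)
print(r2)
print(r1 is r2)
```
[6, 34]
[6, 34]
True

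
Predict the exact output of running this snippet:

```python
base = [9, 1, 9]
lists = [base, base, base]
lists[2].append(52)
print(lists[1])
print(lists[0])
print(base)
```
[9, 1, 9, 52]
[9, 1, 9, 52]
[9, 1, 9, 52]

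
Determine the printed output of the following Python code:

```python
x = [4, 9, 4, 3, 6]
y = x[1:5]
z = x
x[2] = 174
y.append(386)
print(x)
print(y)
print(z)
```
[4, 9, 174, 3, 6]
[9, 4, 3, 6, 386]
[4, 9, 174, 3, 6]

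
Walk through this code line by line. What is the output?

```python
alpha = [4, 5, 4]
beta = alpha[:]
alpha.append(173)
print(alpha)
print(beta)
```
[4, 5, 4, 173]
[4, 5, 4]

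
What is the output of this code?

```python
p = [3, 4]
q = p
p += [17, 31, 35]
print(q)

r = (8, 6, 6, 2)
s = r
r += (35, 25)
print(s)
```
[3, 4, 17, 31, 35]
(8, 6, 6, 2)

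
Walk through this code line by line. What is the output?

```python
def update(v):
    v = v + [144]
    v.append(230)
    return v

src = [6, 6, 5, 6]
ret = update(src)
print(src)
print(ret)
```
[6, 6, 5, 6]
[6, 6, 5, 6, 144, 230]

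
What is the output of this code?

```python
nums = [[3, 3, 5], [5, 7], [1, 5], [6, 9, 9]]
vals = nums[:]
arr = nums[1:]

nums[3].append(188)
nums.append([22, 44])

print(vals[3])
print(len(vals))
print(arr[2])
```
[6, 9, 9, 188]
4
[6, 9, 9, 188]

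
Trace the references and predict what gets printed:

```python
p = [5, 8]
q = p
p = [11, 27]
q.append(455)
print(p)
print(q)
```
[11, 27]
[5, 8, 455]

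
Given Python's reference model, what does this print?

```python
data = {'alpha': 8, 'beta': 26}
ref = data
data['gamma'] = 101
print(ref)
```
{'alpha': 8, 'beta': 26, 'gamma': 101}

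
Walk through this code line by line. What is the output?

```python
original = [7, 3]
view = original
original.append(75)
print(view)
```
[7, 3, 75]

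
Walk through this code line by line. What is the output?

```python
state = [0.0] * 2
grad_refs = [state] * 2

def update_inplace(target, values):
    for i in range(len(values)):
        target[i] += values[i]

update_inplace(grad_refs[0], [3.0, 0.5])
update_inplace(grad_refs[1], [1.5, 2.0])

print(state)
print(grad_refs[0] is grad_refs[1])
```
[4.5, 2.5]
True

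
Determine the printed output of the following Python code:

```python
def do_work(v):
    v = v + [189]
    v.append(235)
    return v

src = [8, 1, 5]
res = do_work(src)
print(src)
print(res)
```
[8, 1, 5]
[8, 1, 5, 189, 235]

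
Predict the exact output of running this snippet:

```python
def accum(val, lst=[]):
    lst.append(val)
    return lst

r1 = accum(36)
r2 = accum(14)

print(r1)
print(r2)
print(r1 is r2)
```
[36, 14]
[36, 14]
True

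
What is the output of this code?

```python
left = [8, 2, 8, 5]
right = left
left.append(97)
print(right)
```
[8, 2, 8, 5, 97]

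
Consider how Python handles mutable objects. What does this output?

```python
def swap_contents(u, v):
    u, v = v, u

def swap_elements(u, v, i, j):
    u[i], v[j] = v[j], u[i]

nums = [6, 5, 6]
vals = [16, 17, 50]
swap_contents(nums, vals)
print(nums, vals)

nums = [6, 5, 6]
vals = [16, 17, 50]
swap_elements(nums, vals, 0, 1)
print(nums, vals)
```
[6, 5, 6] [16, 17, 50]
[17, 5, 6] [16, 6, 50]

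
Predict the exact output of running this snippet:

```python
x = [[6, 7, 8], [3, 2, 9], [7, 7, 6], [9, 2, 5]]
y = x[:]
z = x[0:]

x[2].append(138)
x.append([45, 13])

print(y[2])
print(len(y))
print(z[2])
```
[7, 7, 6, 138]
4
[7, 7, 6, 138]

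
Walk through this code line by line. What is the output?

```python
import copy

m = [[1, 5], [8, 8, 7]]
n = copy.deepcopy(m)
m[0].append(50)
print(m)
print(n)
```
[[1, 5, 50], [8, 8, 7]]
[[1, 5], [8, 8, 7]]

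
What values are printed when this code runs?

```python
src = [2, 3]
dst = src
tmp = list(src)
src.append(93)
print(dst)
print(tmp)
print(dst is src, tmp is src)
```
[2, 3, 93]
[2, 3]
True False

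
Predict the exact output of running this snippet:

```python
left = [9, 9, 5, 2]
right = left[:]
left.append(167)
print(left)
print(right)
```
[9, 9, 5, 2, 167]
[9, 9, 5, 2]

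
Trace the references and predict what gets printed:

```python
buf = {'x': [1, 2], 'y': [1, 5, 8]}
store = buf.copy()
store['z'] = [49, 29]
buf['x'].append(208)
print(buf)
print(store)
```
{'x': [1, 2, 208], 'y': [1, 5, 8]}
{'x': [1, 2, 208], 'y': [1, 5, 8], 'z': [49, 29]}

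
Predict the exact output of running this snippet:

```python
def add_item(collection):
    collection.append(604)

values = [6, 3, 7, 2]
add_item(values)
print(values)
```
[6, 3, 7, 2, 604]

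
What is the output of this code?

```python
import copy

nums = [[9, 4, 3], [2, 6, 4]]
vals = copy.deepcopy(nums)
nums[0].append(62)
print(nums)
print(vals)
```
[[9, 4, 3, 62], [2, 6, 4]]
[[9, 4, 3], [2, 6, 4]]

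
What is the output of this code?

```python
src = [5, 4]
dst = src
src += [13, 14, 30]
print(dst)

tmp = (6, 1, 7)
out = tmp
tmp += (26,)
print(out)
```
[5, 4, 13, 14, 30]
(6, 1, 7)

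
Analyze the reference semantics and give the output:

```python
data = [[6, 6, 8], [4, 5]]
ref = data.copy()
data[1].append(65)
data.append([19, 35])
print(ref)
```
[[6, 6, 8], [4, 5, 65]]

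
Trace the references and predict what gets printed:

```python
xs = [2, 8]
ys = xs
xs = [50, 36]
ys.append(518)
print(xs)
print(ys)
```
[50, 36]
[2, 8, 518]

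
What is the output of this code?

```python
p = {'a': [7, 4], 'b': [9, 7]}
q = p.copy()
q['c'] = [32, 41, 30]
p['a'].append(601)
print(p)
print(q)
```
{'a': [7, 4, 601], 'b': [9, 7]}
{'a': [7, 4, 601], 'b': [9, 7], 'c': [32, 41, 30]}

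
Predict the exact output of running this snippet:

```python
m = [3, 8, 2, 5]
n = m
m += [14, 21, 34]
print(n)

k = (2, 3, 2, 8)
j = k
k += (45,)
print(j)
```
[3, 8, 2, 5, 14, 21, 34]
(2, 3, 2, 8)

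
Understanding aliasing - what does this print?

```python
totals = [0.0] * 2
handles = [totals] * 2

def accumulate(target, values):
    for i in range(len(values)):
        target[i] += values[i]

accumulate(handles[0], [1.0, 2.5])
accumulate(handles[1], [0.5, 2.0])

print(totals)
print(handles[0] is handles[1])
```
[1.5, 4.5]
True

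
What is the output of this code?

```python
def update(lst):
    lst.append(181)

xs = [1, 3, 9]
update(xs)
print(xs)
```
[1, 3, 9, 181]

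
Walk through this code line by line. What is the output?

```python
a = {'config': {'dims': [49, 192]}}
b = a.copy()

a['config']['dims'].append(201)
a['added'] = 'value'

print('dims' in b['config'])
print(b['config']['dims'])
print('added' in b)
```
True
[49, 192, 201]
False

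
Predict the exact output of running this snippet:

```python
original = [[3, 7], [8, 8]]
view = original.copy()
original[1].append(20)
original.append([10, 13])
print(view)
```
[[3, 7], [8, 8, 20]]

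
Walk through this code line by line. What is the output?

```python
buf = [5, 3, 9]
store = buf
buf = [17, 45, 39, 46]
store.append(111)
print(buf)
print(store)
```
[17, 45, 39, 46]
[5, 3, 9, 111]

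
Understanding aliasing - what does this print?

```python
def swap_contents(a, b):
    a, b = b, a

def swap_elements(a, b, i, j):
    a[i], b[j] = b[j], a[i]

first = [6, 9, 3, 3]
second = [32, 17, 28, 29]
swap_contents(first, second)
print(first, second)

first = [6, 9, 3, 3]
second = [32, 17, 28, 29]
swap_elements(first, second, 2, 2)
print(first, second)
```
[6, 9, 3, 3] [32, 17, 28, 29]
[6, 9, 28, 3] [32, 17, 3, 29]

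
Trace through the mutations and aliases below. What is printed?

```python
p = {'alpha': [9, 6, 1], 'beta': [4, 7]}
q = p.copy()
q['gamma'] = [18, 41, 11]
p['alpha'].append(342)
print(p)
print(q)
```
{'alpha': [9, 6, 1, 342], 'beta': [4, 7]}
{'alpha': [9, 6, 1, 342], 'beta': [4, 7], 'gamma': [18, 41, 11]}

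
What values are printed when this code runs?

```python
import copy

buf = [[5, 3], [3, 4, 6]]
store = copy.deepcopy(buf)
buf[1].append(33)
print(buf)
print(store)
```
[[5, 3], [3, 4, 6, 33]]
[[5, 3], [3, 4, 6]]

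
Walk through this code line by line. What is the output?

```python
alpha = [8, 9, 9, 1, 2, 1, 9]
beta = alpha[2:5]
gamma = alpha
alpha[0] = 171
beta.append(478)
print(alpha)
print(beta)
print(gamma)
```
[171, 9, 9, 1, 2, 1, 9]
[9, 1, 2, 478]
[171, 9, 9, 1, 2, 1, 9]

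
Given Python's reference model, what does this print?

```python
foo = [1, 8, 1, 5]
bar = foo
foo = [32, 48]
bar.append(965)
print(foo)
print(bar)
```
[32, 48]
[1, 8, 1, 5, 965]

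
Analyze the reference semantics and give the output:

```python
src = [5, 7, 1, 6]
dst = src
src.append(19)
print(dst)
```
[5, 7, 1, 6, 19]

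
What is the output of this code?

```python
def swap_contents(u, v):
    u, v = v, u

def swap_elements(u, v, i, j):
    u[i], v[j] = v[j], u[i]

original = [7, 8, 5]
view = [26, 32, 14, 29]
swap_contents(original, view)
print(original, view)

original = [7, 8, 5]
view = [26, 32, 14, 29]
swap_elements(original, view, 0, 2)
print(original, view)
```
[7, 8, 5] [26, 32, 14, 29]
[14, 8, 5] [26, 32, 7, 29]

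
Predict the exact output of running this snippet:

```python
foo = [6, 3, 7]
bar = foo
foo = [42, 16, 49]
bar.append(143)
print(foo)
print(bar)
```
[42, 16, 49]
[6, 3, 7, 143]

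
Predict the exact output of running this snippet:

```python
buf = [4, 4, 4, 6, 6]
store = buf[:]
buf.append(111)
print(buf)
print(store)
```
[4, 4, 4, 6, 6, 111]
[4, 4, 4, 6, 6]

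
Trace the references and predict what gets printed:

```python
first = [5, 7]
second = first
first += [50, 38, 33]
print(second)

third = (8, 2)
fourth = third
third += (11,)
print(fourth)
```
[5, 7, 50, 38, 33]
(8, 2)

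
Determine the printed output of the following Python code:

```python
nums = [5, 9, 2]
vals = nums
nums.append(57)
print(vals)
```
[5, 9, 2, 57]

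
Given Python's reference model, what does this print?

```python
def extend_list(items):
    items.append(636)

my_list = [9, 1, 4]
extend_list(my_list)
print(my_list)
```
[9, 1, 4, 636]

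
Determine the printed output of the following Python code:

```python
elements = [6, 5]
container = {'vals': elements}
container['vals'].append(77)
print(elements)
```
[6, 5, 77]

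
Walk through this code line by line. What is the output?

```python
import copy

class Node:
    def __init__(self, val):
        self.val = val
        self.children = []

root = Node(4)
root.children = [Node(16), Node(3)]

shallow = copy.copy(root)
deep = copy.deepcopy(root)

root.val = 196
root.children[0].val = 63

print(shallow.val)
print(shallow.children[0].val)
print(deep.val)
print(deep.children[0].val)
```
4
63
4
16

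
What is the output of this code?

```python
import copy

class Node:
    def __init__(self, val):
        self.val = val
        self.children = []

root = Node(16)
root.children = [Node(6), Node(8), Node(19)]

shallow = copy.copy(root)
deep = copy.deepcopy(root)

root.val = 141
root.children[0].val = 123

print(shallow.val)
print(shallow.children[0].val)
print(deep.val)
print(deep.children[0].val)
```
16
123
16
6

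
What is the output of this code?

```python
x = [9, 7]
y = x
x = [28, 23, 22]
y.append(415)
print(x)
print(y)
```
[28, 23, 22]
[9, 7, 415]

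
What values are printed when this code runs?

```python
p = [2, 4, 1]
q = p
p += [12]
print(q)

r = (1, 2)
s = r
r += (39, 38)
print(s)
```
[2, 4, 1, 12]
(1, 2)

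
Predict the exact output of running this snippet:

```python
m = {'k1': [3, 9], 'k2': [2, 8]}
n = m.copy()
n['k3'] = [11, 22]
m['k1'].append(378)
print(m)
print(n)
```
{'k1': [3, 9, 378], 'k2': [2, 8]}
{'k1': [3, 9, 378], 'k2': [2, 8], 'k3': [11, 22]}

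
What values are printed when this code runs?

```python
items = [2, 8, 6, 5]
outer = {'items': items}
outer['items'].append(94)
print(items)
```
[2, 8, 6, 5, 94]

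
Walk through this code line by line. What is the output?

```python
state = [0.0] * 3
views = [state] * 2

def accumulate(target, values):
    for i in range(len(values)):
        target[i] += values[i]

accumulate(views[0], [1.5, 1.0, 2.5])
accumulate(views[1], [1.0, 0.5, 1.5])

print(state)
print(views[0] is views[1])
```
[2.5, 1.5, 4.0]
True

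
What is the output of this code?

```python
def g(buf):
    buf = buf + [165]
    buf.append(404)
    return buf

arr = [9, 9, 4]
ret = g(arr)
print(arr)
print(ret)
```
[9, 9, 4]
[9, 9, 4, 165, 404]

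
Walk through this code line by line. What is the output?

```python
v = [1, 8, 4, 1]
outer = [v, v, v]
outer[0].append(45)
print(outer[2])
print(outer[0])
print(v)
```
[1, 8, 4, 1, 45]
[1, 8, 4, 1, 45]
[1, 8, 4, 1, 45]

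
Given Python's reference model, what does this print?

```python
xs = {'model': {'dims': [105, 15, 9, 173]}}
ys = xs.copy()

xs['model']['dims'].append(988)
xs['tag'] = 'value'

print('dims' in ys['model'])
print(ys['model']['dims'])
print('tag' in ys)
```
True
[105, 15, 9, 173, 988]
False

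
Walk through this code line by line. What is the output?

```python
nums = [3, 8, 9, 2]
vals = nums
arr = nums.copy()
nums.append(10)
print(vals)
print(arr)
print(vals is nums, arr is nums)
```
[3, 8, 9, 2, 10]
[3, 8, 9, 2]
True False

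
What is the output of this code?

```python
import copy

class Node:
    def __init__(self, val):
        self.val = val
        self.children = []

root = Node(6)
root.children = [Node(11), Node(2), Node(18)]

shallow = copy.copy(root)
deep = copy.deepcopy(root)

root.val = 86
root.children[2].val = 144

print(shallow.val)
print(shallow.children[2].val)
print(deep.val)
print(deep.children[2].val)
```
6
144
6
18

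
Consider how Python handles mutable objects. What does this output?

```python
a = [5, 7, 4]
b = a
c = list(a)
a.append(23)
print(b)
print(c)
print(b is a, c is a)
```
[5, 7, 4, 23]
[5, 7, 4]
True False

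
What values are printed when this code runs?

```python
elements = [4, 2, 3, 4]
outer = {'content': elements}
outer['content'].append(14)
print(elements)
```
[4, 2, 3, 4, 14]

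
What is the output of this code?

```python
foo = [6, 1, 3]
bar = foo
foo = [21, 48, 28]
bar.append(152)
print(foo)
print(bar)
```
[21, 48, 28]
[6, 1, 3, 152]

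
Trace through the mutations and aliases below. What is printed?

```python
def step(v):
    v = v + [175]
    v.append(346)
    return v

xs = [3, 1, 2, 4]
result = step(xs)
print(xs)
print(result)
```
[3, 1, 2, 4]
[3, 1, 2, 4, 175, 346]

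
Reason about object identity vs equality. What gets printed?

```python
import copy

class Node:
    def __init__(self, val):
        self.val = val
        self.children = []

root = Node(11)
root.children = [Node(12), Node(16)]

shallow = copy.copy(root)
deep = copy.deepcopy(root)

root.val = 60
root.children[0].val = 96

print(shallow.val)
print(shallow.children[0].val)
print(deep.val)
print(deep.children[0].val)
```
11
96
11
12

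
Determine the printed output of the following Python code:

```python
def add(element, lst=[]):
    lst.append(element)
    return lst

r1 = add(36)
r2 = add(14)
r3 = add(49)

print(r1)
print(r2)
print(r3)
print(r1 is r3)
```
[36, 14, 49]
[36, 14, 49]
[36, 14, 49]
True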